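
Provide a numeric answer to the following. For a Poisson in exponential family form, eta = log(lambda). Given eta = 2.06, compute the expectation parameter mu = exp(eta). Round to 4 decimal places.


Expectation parameter for Poisson exponential family:
mu = exp(eta).
eta = 2.06.
mu = exp(2.06) = 7.8460

7.8460


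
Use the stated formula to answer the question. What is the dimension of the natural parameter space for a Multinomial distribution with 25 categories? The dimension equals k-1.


Exponential family dimension calculation:
For Multinomial with k=25 categories, dim = k-1 = 24.

24


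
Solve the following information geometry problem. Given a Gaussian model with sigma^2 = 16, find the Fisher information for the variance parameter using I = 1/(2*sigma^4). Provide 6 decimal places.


Fisher information for variance: I(sigma^2) = 1/(2*sigma^4).
sigma^2 = 16, so sigma^4 = 256.
I = 1/(2*256) = 1/512 = 0.001953

0.001953


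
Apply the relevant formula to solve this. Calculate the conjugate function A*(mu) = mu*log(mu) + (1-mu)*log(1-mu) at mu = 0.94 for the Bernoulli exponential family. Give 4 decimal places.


Legendre transform for Bernoulli:
A*(mu) = mu*log(mu) + (1-mu)*log(1-mu).
mu = 0.94, 1-mu = 0.06.
mu*log(mu) = 0.94*log(0.94) = -0.058163.
(1-mu)*log(1-mu) = 0.06*log(0.06) = -0.168805.
A* = -0.058163 + -0.168805 = -0.2270

-0.2270


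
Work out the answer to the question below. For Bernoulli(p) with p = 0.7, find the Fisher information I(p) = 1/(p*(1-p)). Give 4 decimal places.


For Bernoulli(p), Fisher information is I(p) = 1/(p*(1-p)).
p = 0.7, 1-p = 0.3.
p*(1-p) = 0.21.
I(p) = 1/0.21 = 4.7619

4.7619


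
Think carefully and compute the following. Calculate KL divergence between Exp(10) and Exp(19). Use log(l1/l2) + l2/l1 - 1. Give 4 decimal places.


KL divergence for exponential family:
KL = log(l1/l2) + l2/l1 - 1.
log(10/19) = -0.641854.
19/10 = 1.9.
KL = -0.641854 + 1.9 - 1 = 0.2581

0.2581


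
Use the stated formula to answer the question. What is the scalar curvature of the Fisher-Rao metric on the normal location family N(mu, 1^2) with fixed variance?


This family has a single free parameter, so its statistical manifold
is 1-dimensional. The Riemann curvature tensor of any 1-dimensional
Riemannian manifold vanishes identically, so R = 0.

0


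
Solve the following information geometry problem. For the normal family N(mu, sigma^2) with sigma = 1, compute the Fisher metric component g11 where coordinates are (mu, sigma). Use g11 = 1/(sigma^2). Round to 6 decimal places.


For the 2-parameter normal family, the Fisher metric has:
  g11 = 1/sigma^2, g22 = 2/sigma^2.
sigma = 1, sigma^2 = 1.
g11 = 1.000000

1.000000


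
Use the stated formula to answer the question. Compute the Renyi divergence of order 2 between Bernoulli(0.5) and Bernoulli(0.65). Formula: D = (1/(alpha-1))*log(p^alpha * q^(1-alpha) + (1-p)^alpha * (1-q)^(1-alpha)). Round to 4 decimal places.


Renyi divergence of order alpha between Bernoulli distributions:
D = (1/(alpha-1))*log(p^alpha * q^(1-alpha) + (1-p)^alpha * (1-q)^(1-alpha)).
alpha = 2, p = 0.5, q = 0.65.
p^alpha * q^(1-alpha) = 0.5^2 * 0.65^-1 = 0.384615.
(1-p)^alpha * (1-q)^(1-alpha) = 0.5^2 * 0.35^-1 = 0.714286.
sum = 0.384615 + 0.714286 = 1.098901.
D = (1/1)*log(1.098901) = 0.0943

0.0943


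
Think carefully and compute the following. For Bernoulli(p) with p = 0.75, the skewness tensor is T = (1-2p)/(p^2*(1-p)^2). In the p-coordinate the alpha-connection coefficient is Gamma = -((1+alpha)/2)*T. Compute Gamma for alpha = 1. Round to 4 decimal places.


Skewness (Amari-Chentsov) tensor: T = (1-2p)/(p^2*(1-p)^2).
p = 0.75, 1-2p = -0.5, p^2 = 0.5625, (1-p)^2 = 0.0625.
T = -0.5/(0.5625 * 0.0625) = -14.222222.
In the p-coordinate, Gamma^(alpha) = Gamma^(0) - (alpha/2)*T with Gamma^(0) = (1/2)*g'(p) = -T/2,
so Gamma^(alpha) = -((1+alpha)/2)*T.
alpha = 1, -(1+alpha)/2 = -1.0.
Gamma = -1.0 * -14.222222 = 14.2222

14.2222


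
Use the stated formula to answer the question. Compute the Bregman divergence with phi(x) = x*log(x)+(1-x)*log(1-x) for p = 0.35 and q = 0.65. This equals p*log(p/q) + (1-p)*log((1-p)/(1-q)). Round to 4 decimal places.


Bregman divergence with negative entropy generator:
D = p*log(p/q) + (1-p)*log((1-p)/(1-q)).
p = 0.35, q = 0.65.
p*log(p/q) = 0.35*log(0.35/0.65) = -0.216664.
(1-p)*log((1-p)/(1-q)) = 0.65*log(0.65/0.35) = 0.402375.
D = -0.216664 + 0.402375 = 0.1857

0.1857


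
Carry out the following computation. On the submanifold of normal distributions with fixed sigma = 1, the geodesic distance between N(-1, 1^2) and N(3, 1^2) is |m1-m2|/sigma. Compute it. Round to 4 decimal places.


On the fixed-variance normal subfamily, geodesic distance = |m1-m2|/sigma.
|-1 - 3| = 4.
sigma = 1.
d = 4/1 = 4.0000

4.0000


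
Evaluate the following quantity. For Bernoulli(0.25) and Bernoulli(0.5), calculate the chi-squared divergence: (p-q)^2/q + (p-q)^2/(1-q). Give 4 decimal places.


Chi-squared divergence between Bernoulli distributions:
chi^2 = (p-q)^2/q + (p-q)^2/(1-q).
p = 0.25, q = 0.5, p-q = -0.25.
(p-q)^2 = 0.0625.
term1 = 0.0625/0.5 = 0.125.
term2 = 0.0625/0.5 = 0.125.
chi^2 = 0.125 + 0.125 = 0.2500

0.2500


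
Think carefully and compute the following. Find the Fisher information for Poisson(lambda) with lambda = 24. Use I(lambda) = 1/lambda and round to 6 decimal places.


Fisher information for Poisson: I(lambda) = 1/lambda.
lambda = 24.
I(lambda) = 1/24 = 0.041667

0.041667


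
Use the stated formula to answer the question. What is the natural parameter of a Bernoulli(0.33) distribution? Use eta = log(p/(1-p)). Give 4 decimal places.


Natural parameter for Bernoulli: eta = log(p/(1-p)).
p = 0.33, 1-p = 0.67.
p/(1-p) = 0.492537.
eta = log(0.492537) = -0.7082

-0.7082


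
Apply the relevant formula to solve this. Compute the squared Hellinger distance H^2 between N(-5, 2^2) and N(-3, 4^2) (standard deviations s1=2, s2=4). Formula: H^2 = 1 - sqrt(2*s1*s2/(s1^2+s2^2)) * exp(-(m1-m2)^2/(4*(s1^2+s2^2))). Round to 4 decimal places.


Squared Hellinger distance for Gaussians:
H^2 = 1 - sqrt(2*s1*s2/(s1^2+s2^2)) * exp(-(m1-m2)^2/(4*(s1^2+s2^2))).
s1^2 = 4, s2^2 = 16, s1^2+s2^2 = 20.
sqrt(2*2*4/(20)) = 0.894427.
(m1-m2)^2 = (-2)^2 = 4.
exp(-4/(4*20)) = exp(-0.05) = 0.951229.
H^2 = 1 - 0.894427*0.951229 = 0.1492

0.1492


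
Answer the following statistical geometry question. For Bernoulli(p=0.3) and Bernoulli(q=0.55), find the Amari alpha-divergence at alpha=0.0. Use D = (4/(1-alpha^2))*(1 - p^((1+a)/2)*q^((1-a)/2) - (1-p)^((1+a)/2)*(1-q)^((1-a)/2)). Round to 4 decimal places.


Amari alpha-divergence:
D = (4/(1-alpha^2))*(1 - p^((1+a)/2)*q^((1-a)/2) - (1-p)^((1+a)/2)*(1-q)^((1-a)/2)).
alpha = 0.0, p = 0.3, q = 0.55.
e1 = (1+alpha)/2 = 0.5, e2 = (1-alpha)/2 = 0.5.
t1 = p^e1 * q^e2 = 0.3^0.5 * 0.55^0.5 = 0.406202.
t2 = (1-p)^e1 * (1-q)^e2 = 0.7^0.5 * 0.45^0.5 = 0.561249.
4/(1-alpha^2) = 4.0.
D = 4.0*(1 - 0.406202 - 0.561249) = 0.1302

0.1302


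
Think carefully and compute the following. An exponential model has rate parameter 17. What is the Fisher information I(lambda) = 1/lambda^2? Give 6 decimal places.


Fisher information for exponential: I(lambda) = 1/lambda^2.
lambda = 17, lambda^2 = 289.
I = 1/289 = 0.003460

0.003460


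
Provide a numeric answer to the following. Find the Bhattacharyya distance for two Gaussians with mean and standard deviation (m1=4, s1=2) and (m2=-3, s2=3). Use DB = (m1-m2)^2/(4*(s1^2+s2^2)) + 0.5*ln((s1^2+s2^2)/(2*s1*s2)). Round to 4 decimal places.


Bhattacharyya distance between two Gaussians:
DB = (m1-m2)^2/(4*(s1^2+s2^2)) + (1/2)*ln((s1^2+s2^2)/(2*s1*s2)).
(m1-m2)^2 = (7)^2 = 49.
s1^2+s2^2 = 4 + 9 = 13.
term1 = 49/52 = 0.942308.
term2 = 0.5*ln(13/12.0) = 0.040021.
DB = 0.942308 + 0.040021 = 0.9823

0.9823


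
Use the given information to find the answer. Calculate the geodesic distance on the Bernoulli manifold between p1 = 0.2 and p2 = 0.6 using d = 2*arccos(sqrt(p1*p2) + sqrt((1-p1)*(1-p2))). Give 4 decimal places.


Geodesic distance on Bernoulli manifold:
d(p1,p2) = 2*arccos(sqrt(p1*p2) + sqrt((1-p1)*(1-p2))).
sqrt(p1*p2) = sqrt(0.2*0.6) = 0.34641.
sqrt((1-p1)*(1-p2)) = sqrt(0.8*0.4) = 0.565685.
arg = 0.34641 + 0.565685 = 0.912096.
d = 2*arccos(0.912096) = 0.8449

0.8449


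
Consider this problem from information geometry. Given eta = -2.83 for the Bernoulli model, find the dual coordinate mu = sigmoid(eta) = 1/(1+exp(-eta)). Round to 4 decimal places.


Dual coordinate (expectation parameter) for Bernoulli:
mu = 1/(1+exp(-eta)).
eta = -2.83.
exp(-eta) = exp(2.83) = 16.945461.
mu = 1/(1+16.945461) = 0.0557

0.0557


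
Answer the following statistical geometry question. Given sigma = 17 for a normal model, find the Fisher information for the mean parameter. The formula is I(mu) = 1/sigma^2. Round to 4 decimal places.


The Fisher information for the mean of a normal distribution is I(mu) = 1/sigma^2.
sigma = 17, so sigma^2 = 289.
I(mu) = 1/289 = 0.0035

0.0035


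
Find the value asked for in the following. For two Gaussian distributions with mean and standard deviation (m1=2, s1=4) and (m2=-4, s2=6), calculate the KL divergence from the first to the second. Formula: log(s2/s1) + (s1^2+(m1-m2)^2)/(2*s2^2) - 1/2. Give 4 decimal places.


KL divergence between normal distributions:
KL = log(s2/s1) + (s1^2 + (m1-m2)^2)/(2*s2^2) - 1/2.
log(6/4) = 0.405465.
(4^2 + (2--4)^2)/(2*6^2) = (16 + 36)/72 = 0.722222.
KL = 0.405465 + 0.722222 - 0.5 = 0.6277

0.6277


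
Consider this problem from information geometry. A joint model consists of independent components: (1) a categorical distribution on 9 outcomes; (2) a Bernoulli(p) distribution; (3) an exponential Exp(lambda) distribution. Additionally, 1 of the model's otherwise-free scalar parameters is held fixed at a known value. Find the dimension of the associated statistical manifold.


The dimension of a statistical manifold equals the number of free
(independent) real parameters of the model. For a product of independent
blocks the parameter counts add.
- categorical on 9 outcomes (probabilities sum to 1): 9-1 = 8.
- Bernoulli (p): 1.
- exponential (lambda): 1.
Total = 8 + 1 + 1 = 10.
1 parameter(s) fixed at known values: 10 - 1 = 9.
Dimension = 9

9


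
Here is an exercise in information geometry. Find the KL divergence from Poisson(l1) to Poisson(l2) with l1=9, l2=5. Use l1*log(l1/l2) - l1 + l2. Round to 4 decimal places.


KL divergence for Poisson:
KL = l1*log(l1/l2) - l1 + l2.
l1 = 9, l2 = 5.
log(9/5) = 0.587787.
l1*log(l1/l2) = 9 * 0.587787 = 5.29008.
KL = 5.29008 - 9 + 5 = 1.2901

1.2901


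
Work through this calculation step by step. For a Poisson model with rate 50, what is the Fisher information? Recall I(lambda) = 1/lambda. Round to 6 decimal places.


Fisher information for Poisson: I(lambda) = 1/lambda.
lambda = 50.
I(lambda) = 1/50 = 0.020000

0.020000


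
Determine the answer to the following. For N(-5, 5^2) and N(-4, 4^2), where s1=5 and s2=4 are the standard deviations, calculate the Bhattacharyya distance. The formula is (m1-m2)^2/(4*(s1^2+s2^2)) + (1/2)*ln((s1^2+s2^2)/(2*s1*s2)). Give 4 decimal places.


Bhattacharyya distance between two Gaussians:
DB = (m1-m2)^2/(4*(s1^2+s2^2)) + (1/2)*ln((s1^2+s2^2)/(2*s1*s2)).
(m1-m2)^2 = (-1)^2 = 1.
s1^2+s2^2 = 25 + 16 = 41.
term1 = 1/164 = 0.006098.
term2 = 0.5*ln(41/40.0) = 0.012346.
DB = 0.006098 + 0.012346 = 0.0184

0.0184


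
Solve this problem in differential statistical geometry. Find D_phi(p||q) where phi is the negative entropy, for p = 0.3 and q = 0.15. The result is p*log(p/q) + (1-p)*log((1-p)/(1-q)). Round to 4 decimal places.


Bregman divergence with negative entropy generator:
D = p*log(p/q) + (1-p)*log((1-p)/(1-q)).
p = 0.3, q = 0.15.
p*log(p/q) = 0.3*log(0.3/0.15) = 0.207944.
(1-p)*log((1-p)/(1-q)) = 0.7*log(0.7/0.85) = -0.135909.
D = 0.207944 + -0.135909 = 0.0720

0.0720


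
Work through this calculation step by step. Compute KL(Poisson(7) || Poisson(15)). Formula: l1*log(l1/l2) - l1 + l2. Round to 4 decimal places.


KL divergence for Poisson:
KL = l1*log(l1/l2) - l1 + l2.
l1 = 7, l2 = 15.
log(7/15) = -0.76214.
l1*log(l1/l2) = 7 * -0.76214 = -5.33498.
KL = -5.33498 - 7 + 15 = 2.6650

2.6650


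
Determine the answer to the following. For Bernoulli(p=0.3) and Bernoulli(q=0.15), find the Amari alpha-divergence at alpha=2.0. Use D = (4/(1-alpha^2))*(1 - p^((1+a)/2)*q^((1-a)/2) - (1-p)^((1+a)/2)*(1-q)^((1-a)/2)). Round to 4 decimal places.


Amari alpha-divergence:
D = (4/(1-alpha^2))*(1 - p^((1+a)/2)*q^((1-a)/2) - (1-p)^((1+a)/2)*(1-q)^((1-a)/2)).
alpha = 2.0, p = 0.3, q = 0.15.
e1 = (1+alpha)/2 = 1.5, e2 = (1-alpha)/2 = -0.5.
t1 = p^e1 * q^e2 = 0.3^1.5 * 0.15^-0.5 = 0.424264.
t2 = (1-p)^e1 * (1-q)^e2 = 0.7^1.5 * 0.85^-0.5 = 0.63524.
4/(1-alpha^2) = -1.333333.
D = -1.333333*(1 - 0.424264 - 0.63524) = 0.0793

0.0793


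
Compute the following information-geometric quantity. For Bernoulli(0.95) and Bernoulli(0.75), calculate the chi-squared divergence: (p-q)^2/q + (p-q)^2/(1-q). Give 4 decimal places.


Chi-squared divergence between Bernoulli distributions:
chi^2 = (p-q)^2/q + (p-q)^2/(1-q).
p = 0.95, q = 0.75, p-q = 0.2.
(p-q)^2 = 0.04.
term1 = 0.04/0.75 = 0.053333.
term2 = 0.04/0.25 = 0.16.
chi^2 = 0.053333 + 0.16 = 0.2133

0.2133


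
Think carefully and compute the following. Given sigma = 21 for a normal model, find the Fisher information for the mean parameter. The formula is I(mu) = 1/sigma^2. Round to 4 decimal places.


The Fisher information for the mean of a normal distribution is I(mu) = 1/sigma^2.
sigma = 21, so sigma^2 = 441.
I(mu) = 1/441 = 0.0023

0.0023


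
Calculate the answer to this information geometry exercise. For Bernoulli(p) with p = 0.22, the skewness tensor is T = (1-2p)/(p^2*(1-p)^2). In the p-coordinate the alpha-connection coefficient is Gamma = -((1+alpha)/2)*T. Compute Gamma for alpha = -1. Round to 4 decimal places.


Skewness (Amari-Chentsov) tensor: T = (1-2p)/(p^2*(1-p)^2).
p = 0.22, 1-2p = 0.56, p^2 = 0.0484, (1-p)^2 = 0.6084.
T = 0.56/(0.0484 * 0.6084) = 19.017502.
In the p-coordinate, Gamma^(alpha) = Gamma^(0) - (alpha/2)*T with Gamma^(0) = (1/2)*g'(p) = -T/2,
so Gamma^(alpha) = -((1+alpha)/2)*T.
alpha = -1, -(1+alpha)/2 = 0.0.
Gamma = 0.0 * 19.017502 = 0.0000

0.0000


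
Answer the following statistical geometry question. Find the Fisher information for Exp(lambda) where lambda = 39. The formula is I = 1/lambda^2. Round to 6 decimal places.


Fisher information for exponential: I(lambda) = 1/lambda^2.
lambda = 39, lambda^2 = 1521.
I = 1/1521 = 0.000657

0.000657


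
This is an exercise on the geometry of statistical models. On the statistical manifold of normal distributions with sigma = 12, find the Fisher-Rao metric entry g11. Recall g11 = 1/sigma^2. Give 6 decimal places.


For the 2-parameter normal family, the Fisher metric has:
  g11 = 1/sigma^2, g22 = 2/sigma^2.
sigma = 12, sigma^2 = 144.
g11 = 0.006944

0.006944


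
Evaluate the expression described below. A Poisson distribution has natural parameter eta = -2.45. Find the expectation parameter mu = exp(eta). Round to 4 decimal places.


Expectation parameter for Poisson exponential family:
mu = exp(eta).
eta = -2.45.
mu = exp(-2.45) = 0.0863

0.0863


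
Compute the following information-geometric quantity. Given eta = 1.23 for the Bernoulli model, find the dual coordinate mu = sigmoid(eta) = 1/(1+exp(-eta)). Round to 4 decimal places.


Dual coordinate (expectation parameter) for Bernoulli:
mu = 1/(1+exp(-eta)).
eta = 1.23.
exp(-eta) = exp(-1.23) = 0.292293.
mu = 1/(1+0.292293) = 0.7738

0.7738


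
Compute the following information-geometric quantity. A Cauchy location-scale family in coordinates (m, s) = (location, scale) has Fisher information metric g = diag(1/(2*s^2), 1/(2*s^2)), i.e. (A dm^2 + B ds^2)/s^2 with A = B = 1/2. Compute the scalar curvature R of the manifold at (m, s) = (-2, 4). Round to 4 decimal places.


The metric has the form g = (A dm^2 + B ds^2)/s^2 with A = 1/2, B = 1/2.
Substitute u = sqrt(A/B)*m: g = B*(du^2 + ds^2)/s^2, i.e. B times the
Poincare upper half-plane metric, which has constant Gaussian curvature -1.
Scaling a 2D metric by a constant c divides the Gaussian curvature by c,
so K = -1/B = -1/(1/2) = -2.0000 everywhere (the point (m, s) = (-2, 4) is irrelevant:
the curvature is constant).
Scalar curvature in dimension 2: R = 2K = -2/(1/2) = -4.0000.

-4.0000


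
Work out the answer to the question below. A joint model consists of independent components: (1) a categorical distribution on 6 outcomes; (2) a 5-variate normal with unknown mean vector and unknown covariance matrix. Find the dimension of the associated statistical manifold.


The dimension of a statistical manifold equals the number of free
(independent) real parameters of the model. For a product of independent
blocks the parameter counts add.
- categorical on 6 outcomes (probabilities sum to 1): 6-1 = 5.
- 5-variate normal: 5 (mean) + 5*6/2 = 15 (symmetric covariance) = 20.
Total = 5 + 20 = 25.
Dimension = 25

25


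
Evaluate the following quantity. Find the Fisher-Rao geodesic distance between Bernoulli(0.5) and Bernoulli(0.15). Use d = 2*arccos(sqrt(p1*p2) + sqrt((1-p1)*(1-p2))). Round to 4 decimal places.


Geodesic distance on Bernoulli manifold:
d(p1,p2) = 2*arccos(sqrt(p1*p2) + sqrt((1-p1)*(1-p2))).
sqrt(p1*p2) = sqrt(0.5*0.15) = 0.273861.
sqrt((1-p1)*(1-p2)) = sqrt(0.5*0.85) = 0.65192.
arg = 0.273861 + 0.65192 = 0.925782.
d = 2*arccos(0.925782) = 0.7754

0.7754


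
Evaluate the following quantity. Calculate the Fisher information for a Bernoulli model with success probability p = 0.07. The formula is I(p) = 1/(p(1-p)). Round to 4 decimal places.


For Bernoulli(p), Fisher information is I(p) = 1/(p*(1-p)).
p = 0.07, 1-p = 0.93.
p*(1-p) = 0.0651.
I(p) = 1/0.0651 = 15.3610

15.3610


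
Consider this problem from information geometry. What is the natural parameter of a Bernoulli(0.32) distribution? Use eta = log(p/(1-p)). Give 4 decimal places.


Natural parameter for Bernoulli: eta = log(p/(1-p)).
p = 0.32, 1-p = 0.68.
p/(1-p) = 0.470588.
eta = log(0.470588) = -0.7538

-0.7538


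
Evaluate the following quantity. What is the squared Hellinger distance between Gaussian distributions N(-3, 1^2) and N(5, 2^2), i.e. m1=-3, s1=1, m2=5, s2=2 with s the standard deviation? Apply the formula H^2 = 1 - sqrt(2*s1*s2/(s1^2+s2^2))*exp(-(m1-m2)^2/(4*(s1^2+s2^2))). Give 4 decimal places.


Squared Hellinger distance for Gaussians:
H^2 = 1 - sqrt(2*s1*s2/(s1^2+s2^2)) * exp(-(m1-m2)^2/(4*(s1^2+s2^2))).
s1^2 = 1, s2^2 = 4, s1^2+s2^2 = 5.
sqrt(2*1*2/(5)) = 0.894427.
(m1-m2)^2 = (-8)^2 = 64.
exp(-64/(4*5)) = exp(-3.2) = 0.040762.
H^2 = 1 - 0.894427*0.040762 = 0.9635

0.9635


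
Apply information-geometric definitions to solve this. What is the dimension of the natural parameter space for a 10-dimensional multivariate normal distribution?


Exponential family dimension calculation:
For 10-dim MVN: mean has 10 params, covariance has 10*11/2 = 55 unique entries.
Total dim = 10 + 55 = 65.

65


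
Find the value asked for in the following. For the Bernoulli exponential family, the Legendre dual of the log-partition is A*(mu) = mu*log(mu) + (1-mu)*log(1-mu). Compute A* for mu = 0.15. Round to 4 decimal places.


Legendre transform for Bernoulli:
A*(mu) = mu*log(mu) + (1-mu)*log(1-mu).
mu = 0.15, 1-mu = 0.85.
mu*log(mu) = 0.15*log(0.15) = -0.284568.
(1-mu)*log(1-mu) = 0.85*log(0.85) = -0.138141.
A* = -0.284568 + -0.138141 = -0.4227

-0.4227


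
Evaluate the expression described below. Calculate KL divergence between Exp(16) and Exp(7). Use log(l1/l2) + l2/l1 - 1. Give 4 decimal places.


KL divergence for exponential family:
KL = log(l1/l2) + l2/l1 - 1.
log(16/7) = 0.826679.
7/16 = 0.4375.
KL = 0.826679 + 0.4375 - 1 = 0.2642

0.2642


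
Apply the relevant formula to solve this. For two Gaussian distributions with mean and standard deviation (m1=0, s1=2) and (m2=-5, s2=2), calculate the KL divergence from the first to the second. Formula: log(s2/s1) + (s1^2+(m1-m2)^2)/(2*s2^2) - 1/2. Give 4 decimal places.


KL divergence between normal distributions:
KL = log(s2/s1) + (s1^2 + (m1-m2)^2)/(2*s2^2) - 1/2.
log(2/2) = 0.0.
(2^2 + (0--5)^2)/(2*2^2) = (4 + 25)/8 = 3.625.
KL = 0.0 + 3.625 - 0.5 = 3.1250

3.1250


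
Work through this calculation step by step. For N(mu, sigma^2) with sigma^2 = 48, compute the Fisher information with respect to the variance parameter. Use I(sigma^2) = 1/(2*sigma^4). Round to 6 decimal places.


Fisher information for variance: I(sigma^2) = 1/(2*sigma^4).
sigma^2 = 48, so sigma^4 = 2304.
I = 1/(2*2304) = 1/4608 = 0.000217

0.000217


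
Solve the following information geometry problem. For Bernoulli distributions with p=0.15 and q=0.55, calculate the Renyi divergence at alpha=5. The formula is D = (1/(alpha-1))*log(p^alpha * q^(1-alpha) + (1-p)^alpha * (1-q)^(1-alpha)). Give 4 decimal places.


Renyi divergence of order alpha between Bernoulli distributions:
D = (1/(alpha-1))*log(p^alpha * q^(1-alpha) + (1-p)^alpha * (1-q)^(1-alpha)).
alpha = 5, p = 0.15, q = 0.55.
p^alpha * q^(1-alpha) = 0.15^5 * 0.55^-4 = 0.00083.
(1-p)^alpha * (1-q)^(1-alpha) = 0.85^5 * 0.45^-4 = 10.820431.
sum = 0.00083 + 10.820431 = 10.821261.
D = (1/4)*log(10.821261) = 0.5954

0.5954


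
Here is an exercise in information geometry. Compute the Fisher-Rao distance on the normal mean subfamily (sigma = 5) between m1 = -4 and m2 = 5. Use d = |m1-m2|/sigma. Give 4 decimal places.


On the fixed-variance normal subfamily, geodesic distance = |m1-m2|/sigma.
|-4 - 5| = 9.
sigma = 5.
d = 9/5 = 1.8000

1.8000


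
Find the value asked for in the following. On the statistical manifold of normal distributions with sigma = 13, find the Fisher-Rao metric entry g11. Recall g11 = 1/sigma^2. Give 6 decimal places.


For the 2-parameter normal family, the Fisher metric has:
  g11 = 1/sigma^2, g22 = 2/sigma^2.
sigma = 13, sigma^2 = 169.
g11 = 0.005917

0.005917


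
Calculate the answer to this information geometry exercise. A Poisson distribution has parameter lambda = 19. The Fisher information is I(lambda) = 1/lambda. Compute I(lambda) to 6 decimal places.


Fisher information for Poisson: I(lambda) = 1/lambda.
lambda = 19.
I(lambda) = 1/19 = 0.052632

0.052632


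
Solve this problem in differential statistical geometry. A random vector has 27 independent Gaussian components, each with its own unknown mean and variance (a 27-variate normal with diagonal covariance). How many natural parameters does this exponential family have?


Exponential family dimension calculation:
Each univariate normal has two natural parameters (mu/sigma^2 and -1/(2 sigma^2)).
With 27 independent components, dim = 2 * 27 = 54.

54


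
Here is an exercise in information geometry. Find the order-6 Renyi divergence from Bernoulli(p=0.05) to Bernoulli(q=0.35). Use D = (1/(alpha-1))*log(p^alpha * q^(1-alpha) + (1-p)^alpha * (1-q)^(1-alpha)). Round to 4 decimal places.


Renyi divergence of order alpha between Bernoulli distributions:
D = (1/(alpha-1))*log(p^alpha * q^(1-alpha) + (1-p)^alpha * (1-q)^(1-alpha)).
alpha = 6, p = 0.05, q = 0.35.
p^alpha * q^(1-alpha) = 0.05^6 * 0.35^-5 = 3e-06.
(1-p)^alpha * (1-q)^(1-alpha) = 0.95^6 * 0.65^-5 = 6.335412.
sum = 3e-06 + 6.335412 = 6.335415.
D = (1/5)*log(6.335415) = 0.3692

0.3692


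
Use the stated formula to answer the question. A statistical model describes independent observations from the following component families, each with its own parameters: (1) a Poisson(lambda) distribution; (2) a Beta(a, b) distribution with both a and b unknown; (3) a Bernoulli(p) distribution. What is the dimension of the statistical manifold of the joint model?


The dimension of a statistical manifold equals the number of free
(independent) real parameters of the model. For a product of independent
blocks the parameter counts add.
- Poisson (lambda): 1.
- Beta (a, b): 2.
- Bernoulli (p): 1.
Total = 1 + 2 + 1 = 4.
Dimension = 4

4


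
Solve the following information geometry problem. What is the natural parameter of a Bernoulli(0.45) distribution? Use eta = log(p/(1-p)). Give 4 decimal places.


Natural parameter for Bernoulli: eta = log(p/(1-p)).
p = 0.45, 1-p = 0.55.
p/(1-p) = 0.818182.
eta = log(0.818182) = -0.2007

-0.2007


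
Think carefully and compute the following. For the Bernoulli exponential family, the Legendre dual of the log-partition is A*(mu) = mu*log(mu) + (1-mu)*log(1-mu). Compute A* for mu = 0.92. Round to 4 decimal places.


Legendre transform for Bernoulli:
A*(mu) = mu*log(mu) + (1-mu)*log(1-mu).
mu = 0.92, 1-mu = 0.08.
mu*log(mu) = 0.92*log(0.92) = -0.076711.
(1-mu)*log(1-mu) = 0.08*log(0.08) = -0.202058.
A* = -0.076711 + -0.202058 = -0.2788

-0.2788


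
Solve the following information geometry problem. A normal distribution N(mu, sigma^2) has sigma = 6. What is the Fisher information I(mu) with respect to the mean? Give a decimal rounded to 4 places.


The Fisher information for the mean of a normal distribution is I(mu) = 1/sigma^2.
sigma = 6, so sigma^2 = 36.
I(mu) = 1/36 = 0.0278

0.0278


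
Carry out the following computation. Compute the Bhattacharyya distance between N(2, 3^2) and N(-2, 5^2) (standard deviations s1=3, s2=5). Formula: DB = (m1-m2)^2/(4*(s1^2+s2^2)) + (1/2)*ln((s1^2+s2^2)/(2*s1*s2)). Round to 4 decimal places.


Bhattacharyya distance between two Gaussians:
DB = (m1-m2)^2/(4*(s1^2+s2^2)) + (1/2)*ln((s1^2+s2^2)/(2*s1*s2)).
(m1-m2)^2 = (4)^2 = 16.
s1^2+s2^2 = 9 + 25 = 34.
term1 = 16/136 = 0.117647.
term2 = 0.5*ln(34/30.0) = 0.062582.
DB = 0.117647 + 0.062582 = 0.1802

0.1802


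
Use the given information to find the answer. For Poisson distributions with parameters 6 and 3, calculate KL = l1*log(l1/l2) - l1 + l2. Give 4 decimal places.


KL divergence for Poisson:
KL = l1*log(l1/l2) - l1 + l2.
l1 = 6, l2 = 3.
log(6/3) = 0.693147.
l1*log(l1/l2) = 6 * 0.693147 = 4.158883.
KL = 4.158883 - 6 + 3 = 1.1589

1.1589


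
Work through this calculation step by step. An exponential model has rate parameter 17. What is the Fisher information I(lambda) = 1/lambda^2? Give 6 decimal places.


Fisher information for exponential: I(lambda) = 1/lambda^2.
lambda = 17, lambda^2 = 289.
I = 1/289 = 0.003460

0.003460


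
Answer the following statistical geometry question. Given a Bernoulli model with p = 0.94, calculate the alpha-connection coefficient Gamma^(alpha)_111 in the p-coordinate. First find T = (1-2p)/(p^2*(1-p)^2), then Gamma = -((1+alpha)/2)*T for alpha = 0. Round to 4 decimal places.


Skewness (Amari-Chentsov) tensor: T = (1-2p)/(p^2*(1-p)^2).
p = 0.94, 1-2p = -0.88, p^2 = 0.8836, (1-p)^2 = 0.0036.
T = -0.88/(0.8836 * 0.0036) = -276.646044.
In the p-coordinate, Gamma^(alpha) = Gamma^(0) - (alpha/2)*T with Gamma^(0) = (1/2)*g'(p) = -T/2,
so Gamma^(alpha) = -((1+alpha)/2)*T.
alpha = 0, -(1+alpha)/2 = -0.5.
Gamma = -0.5 * -276.646044 = 138.3230

138.3230


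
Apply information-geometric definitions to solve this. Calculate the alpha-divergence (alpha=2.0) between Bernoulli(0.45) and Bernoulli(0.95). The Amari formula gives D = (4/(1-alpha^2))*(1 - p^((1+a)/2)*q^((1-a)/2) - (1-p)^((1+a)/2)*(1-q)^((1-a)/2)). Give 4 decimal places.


Amari alpha-divergence:
D = (4/(1-alpha^2))*(1 - p^((1+a)/2)*q^((1-a)/2) - (1-p)^((1+a)/2)*(1-q)^((1-a)/2)).
alpha = 2.0, p = 0.45, q = 0.95.
e1 = (1+alpha)/2 = 1.5, e2 = (1-alpha)/2 = -0.5.
t1 = p^e1 * q^e2 = 0.45^1.5 * 0.95^-0.5 = 0.309711.
t2 = (1-p)^e1 * (1-q)^e2 = 0.55^1.5 * 0.05^-0.5 = 1.824144.
4/(1-alpha^2) = -1.333333.
D = -1.333333*(1 - 0.309711 - 1.824144) = 1.5118

1.5118


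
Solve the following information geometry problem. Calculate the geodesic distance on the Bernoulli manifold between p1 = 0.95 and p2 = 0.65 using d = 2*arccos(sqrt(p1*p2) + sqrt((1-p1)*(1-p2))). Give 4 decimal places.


Geodesic distance on Bernoulli manifold:
d(p1,p2) = 2*arccos(sqrt(p1*p2) + sqrt((1-p1)*(1-p2))).
sqrt(p1*p2) = sqrt(0.95*0.65) = 0.785812.
sqrt((1-p1)*(1-p2)) = sqrt(0.05*0.35) = 0.132288.
arg = 0.785812 + 0.132288 = 0.918099.
d = 2*arccos(0.918099) = 0.8151

0.8151


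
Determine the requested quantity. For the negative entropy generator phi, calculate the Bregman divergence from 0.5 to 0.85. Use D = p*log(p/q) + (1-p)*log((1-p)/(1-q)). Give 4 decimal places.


Bregman divergence with negative entropy generator:
D = p*log(p/q) + (1-p)*log((1-p)/(1-q)).
p = 0.5, q = 0.85.
p*log(p/q) = 0.5*log(0.5/0.85) = -0.265314.
(1-p)*log((1-p)/(1-q)) = 0.5*log(0.5/0.15) = 0.601986.
D = -0.265314 + 0.601986 = 0.3367

0.3367


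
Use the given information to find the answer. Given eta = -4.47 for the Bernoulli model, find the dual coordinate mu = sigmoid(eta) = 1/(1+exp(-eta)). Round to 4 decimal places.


Dual coordinate (expectation parameter) for Bernoulli:
mu = 1/(1+exp(-eta)).
eta = -4.47.
exp(-eta) = exp(4.47) = 87.356723.
mu = 1/(1+87.356723) = 0.0113

0.0113


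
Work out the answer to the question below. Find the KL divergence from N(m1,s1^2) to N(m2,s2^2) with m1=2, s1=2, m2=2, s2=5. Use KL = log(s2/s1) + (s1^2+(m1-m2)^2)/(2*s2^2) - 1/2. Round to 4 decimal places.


KL divergence between normal distributions:
KL = log(s2/s1) + (s1^2 + (m1-m2)^2)/(2*s2^2) - 1/2.
log(5/2) = 0.916291.
(2^2 + (2-2)^2)/(2*5^2) = (4 + 0)/50 = 0.08.
KL = 0.916291 + 0.08 - 0.5 = 0.4963

0.4963


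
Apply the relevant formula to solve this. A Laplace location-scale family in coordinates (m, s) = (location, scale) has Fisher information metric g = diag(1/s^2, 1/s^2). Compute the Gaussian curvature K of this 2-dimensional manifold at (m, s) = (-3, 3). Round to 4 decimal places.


The metric has the form g = (A dm^2 + B ds^2)/s^2 with A = 1, B = 1.
Substitute u = sqrt(A/B)*m: g = B*(du^2 + ds^2)/s^2, i.e. B times the
Poincare upper half-plane metric, which has constant Gaussian curvature -1.
Scaling a 2D metric by a constant c divides the Gaussian curvature by c,
so K = -1/B = -1/(1) = -1.0000 everywhere (the point (m, s) = (-3, 3) is irrelevant:
the curvature is constant).
The requested Gaussian curvature is K = -1.0000.

-1.0000


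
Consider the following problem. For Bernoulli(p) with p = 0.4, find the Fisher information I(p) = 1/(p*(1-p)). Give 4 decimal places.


For Bernoulli(p), Fisher information is I(p) = 1/(p*(1-p)).
p = 0.4, 1-p = 0.6.
p*(1-p) = 0.24.
I(p) = 1/0.24 = 4.1667

4.1667


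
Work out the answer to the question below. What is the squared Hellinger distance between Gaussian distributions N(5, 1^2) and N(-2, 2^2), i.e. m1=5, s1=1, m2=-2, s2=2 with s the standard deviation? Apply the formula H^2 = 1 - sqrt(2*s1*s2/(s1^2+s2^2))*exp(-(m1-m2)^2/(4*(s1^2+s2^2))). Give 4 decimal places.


Squared Hellinger distance for Gaussians:
H^2 = 1 - sqrt(2*s1*s2/(s1^2+s2^2)) * exp(-(m1-m2)^2/(4*(s1^2+s2^2))).
s1^2 = 1, s2^2 = 4, s1^2+s2^2 = 5.
sqrt(2*1*2/(5)) = 0.894427.
(m1-m2)^2 = (7)^2 = 49.
exp(-49/(4*5)) = exp(-2.45) = 0.086294.
H^2 = 1 - 0.894427*0.086294 = 0.9228

0.9228


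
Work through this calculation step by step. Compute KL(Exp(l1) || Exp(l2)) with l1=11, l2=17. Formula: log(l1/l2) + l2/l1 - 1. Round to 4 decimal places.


KL divergence for exponential family:
KL = log(l1/l2) + l2/l1 - 1.
log(11/17) = -0.435318.
17/11 = 1.545455.
KL = -0.435318 + 1.545455 - 1 = 0.1101

0.1101


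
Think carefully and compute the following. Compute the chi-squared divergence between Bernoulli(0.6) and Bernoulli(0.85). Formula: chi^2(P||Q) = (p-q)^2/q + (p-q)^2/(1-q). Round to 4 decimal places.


Chi-squared divergence between Bernoulli distributions:
chi^2 = (p-q)^2/q + (p-q)^2/(1-q).
p = 0.6, q = 0.85, p-q = -0.25.
(p-q)^2 = 0.0625.
term1 = 0.0625/0.85 = 0.073529.
term2 = 0.0625/0.15 = 0.416667.
chi^2 = 0.073529 + 0.416667 = 0.4902

0.4902


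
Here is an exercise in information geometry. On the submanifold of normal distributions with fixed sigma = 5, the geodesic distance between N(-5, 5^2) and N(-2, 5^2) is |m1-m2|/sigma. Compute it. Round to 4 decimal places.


On the fixed-variance normal subfamily, geodesic distance = |m1-m2|/sigma.
|-5 - -2| = 3.
sigma = 5.
d = 3/5 = 0.6000

0.6000


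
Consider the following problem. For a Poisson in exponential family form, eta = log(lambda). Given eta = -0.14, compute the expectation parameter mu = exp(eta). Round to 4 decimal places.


Expectation parameter for Poisson exponential family:
mu = exp(eta).
eta = -0.14.
mu = exp(-0.14) = 0.8694

0.8694


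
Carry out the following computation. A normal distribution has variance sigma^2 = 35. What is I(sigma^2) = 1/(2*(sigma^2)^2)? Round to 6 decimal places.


Fisher information for variance: I(sigma^2) = 1/(2*sigma^4).
sigma^2 = 35, so sigma^4 = 1225.
I = 1/(2*1225) = 1/2450 = 0.000408

0.000408


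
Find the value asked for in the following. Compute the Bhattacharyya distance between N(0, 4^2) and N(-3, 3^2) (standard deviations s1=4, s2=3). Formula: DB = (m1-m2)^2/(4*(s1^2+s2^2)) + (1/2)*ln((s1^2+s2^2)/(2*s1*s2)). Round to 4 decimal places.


Bhattacharyya distance between two Gaussians:
DB = (m1-m2)^2/(4*(s1^2+s2^2)) + (1/2)*ln((s1^2+s2^2)/(2*s1*s2)).
(m1-m2)^2 = (3)^2 = 9.
s1^2+s2^2 = 16 + 9 = 25.
term1 = 9/100 = 0.09.
term2 = 0.5*ln(25/24.0) = 0.020411.
DB = 0.09 + 0.020411 = 0.1104

0.1104


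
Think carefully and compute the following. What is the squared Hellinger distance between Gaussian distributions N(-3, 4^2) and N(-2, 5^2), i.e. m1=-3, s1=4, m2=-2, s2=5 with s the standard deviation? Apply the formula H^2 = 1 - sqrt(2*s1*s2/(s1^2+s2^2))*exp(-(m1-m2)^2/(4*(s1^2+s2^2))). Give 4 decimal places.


Squared Hellinger distance for Gaussians:
H^2 = 1 - sqrt(2*s1*s2/(s1^2+s2^2)) * exp(-(m1-m2)^2/(4*(s1^2+s2^2))).
s1^2 = 16, s2^2 = 25, s1^2+s2^2 = 41.
sqrt(2*4*5/(41)) = 0.98773.
(m1-m2)^2 = (-1)^2 = 1.
exp(-1/(4*41)) = exp(-0.006098) = 0.993921.
H^2 = 1 - 0.98773*0.993921 = 0.0183

0.0183


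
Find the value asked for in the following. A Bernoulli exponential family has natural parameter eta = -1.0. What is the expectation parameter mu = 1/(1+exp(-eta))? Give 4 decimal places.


Dual coordinate (expectation parameter) for Bernoulli:
mu = 1/(1+exp(-eta)).
eta = -1.0.
exp(-eta) = exp(1.0) = 2.718282.
mu = 1/(1+2.718282) = 0.2689

0.2689


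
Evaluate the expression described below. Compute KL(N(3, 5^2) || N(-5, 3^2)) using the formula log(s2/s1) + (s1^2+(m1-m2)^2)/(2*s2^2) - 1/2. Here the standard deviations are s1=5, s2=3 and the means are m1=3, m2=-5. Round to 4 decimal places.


KL divergence between normal distributions:
KL = log(s2/s1) + (s1^2 + (m1-m2)^2)/(2*s2^2) - 1/2.
log(3/5) = -0.510826.
(5^2 + (3--5)^2)/(2*3^2) = (25 + 64)/18 = 4.944444.
KL = -0.510826 + 4.944444 - 0.5 = 3.9336

3.9336


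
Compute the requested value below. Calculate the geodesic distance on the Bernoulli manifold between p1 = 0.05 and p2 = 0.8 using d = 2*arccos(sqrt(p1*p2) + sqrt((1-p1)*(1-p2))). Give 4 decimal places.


Geodesic distance on Bernoulli manifold:
d(p1,p2) = 2*arccos(sqrt(p1*p2) + sqrt((1-p1)*(1-p2))).
sqrt(p1*p2) = sqrt(0.05*0.8) = 0.2.
sqrt((1-p1)*(1-p2)) = sqrt(0.95*0.2) = 0.43589.
arg = 0.2 + 0.43589 = 0.63589.
d = 2*arccos(0.63589) = 1.7633

1.7633


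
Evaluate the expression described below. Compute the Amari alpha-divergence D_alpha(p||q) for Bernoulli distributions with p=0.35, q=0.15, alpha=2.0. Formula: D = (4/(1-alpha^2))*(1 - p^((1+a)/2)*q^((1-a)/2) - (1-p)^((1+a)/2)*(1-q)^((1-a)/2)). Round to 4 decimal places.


Amari alpha-divergence:
D = (4/(1-alpha^2))*(1 - p^((1+a)/2)*q^((1-a)/2) - (1-p)^((1+a)/2)*(1-q)^((1-a)/2)).
alpha = 2.0, p = 0.35, q = 0.15.
e1 = (1+alpha)/2 = 1.5, e2 = (1-alpha)/2 = -0.5.
t1 = p^e1 * q^e2 = 0.35^1.5 * 0.15^-0.5 = 0.534634.
t2 = (1-p)^e1 * (1-q)^e2 = 0.65^1.5 * 0.85^-0.5 = 0.568409.
4/(1-alpha^2) = -1.333333.
D = -1.333333*(1 - 0.534634 - 0.568409) = 0.1374

0.1374


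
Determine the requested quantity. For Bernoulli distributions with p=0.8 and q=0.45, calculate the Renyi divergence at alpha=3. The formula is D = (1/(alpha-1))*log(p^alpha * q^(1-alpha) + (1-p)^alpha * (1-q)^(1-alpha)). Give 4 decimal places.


Renyi divergence of order alpha between Bernoulli distributions:
D = (1/(alpha-1))*log(p^alpha * q^(1-alpha) + (1-p)^alpha * (1-q)^(1-alpha)).
alpha = 3, p = 0.8, q = 0.45.
p^alpha * q^(1-alpha) = 0.8^3 * 0.45^-2 = 2.528395.
(1-p)^alpha * (1-q)^(1-alpha) = 0.2^3 * 0.55^-2 = 0.026446.
sum = 2.528395 + 0.026446 = 2.554841.
D = (1/2)*log(2.554841) = 0.4690

0.4690


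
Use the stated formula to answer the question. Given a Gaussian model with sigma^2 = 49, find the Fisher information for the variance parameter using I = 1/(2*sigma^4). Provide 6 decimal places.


Fisher information for variance: I(sigma^2) = 1/(2*sigma^4).
sigma^2 = 49, so sigma^4 = 2401.
I = 1/(2*2401) = 1/4802 = 0.000208

0.000208


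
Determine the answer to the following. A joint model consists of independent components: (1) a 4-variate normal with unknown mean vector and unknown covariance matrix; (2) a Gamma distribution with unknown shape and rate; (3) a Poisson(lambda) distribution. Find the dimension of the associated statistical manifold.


The dimension of a statistical manifold equals the number of free
(independent) real parameters of the model. For a product of independent
blocks the parameter counts add.
- 4-variate normal: 4 (mean) + 4*5/2 = 10 (symmetric covariance) = 14.
- Gamma (shape, rate): 2.
- Poisson (lambda): 1.
Total = 14 + 2 + 1 = 17.
Dimension = 17

17


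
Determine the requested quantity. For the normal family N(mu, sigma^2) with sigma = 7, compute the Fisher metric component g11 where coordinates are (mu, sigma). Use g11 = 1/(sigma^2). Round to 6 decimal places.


For the 2-parameter normal family, the Fisher metric has:
  g11 = 1/sigma^2, g22 = 2/sigma^2.
sigma = 7, sigma^2 = 49.
g11 = 0.020408

0.020408


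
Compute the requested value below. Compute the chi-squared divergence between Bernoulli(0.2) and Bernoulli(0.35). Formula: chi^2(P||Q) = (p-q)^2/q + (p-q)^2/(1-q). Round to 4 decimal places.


Chi-squared divergence between Bernoulli distributions:
chi^2 = (p-q)^2/q + (p-q)^2/(1-q).
p = 0.2, q = 0.35, p-q = -0.15.
(p-q)^2 = 0.0225.
term1 = 0.0225/0.35 = 0.064286.
term2 = 0.0225/0.65 = 0.034615.
chi^2 = 0.064286 + 0.034615 = 0.0989

0.0989


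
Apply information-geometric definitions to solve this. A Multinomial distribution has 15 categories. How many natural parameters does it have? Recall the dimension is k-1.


Exponential family dimension calculation:
For Multinomial with k=15 categories, dim = k-1 = 14.

14


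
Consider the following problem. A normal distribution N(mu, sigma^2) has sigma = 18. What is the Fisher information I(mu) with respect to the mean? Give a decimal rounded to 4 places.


The Fisher information for the mean of a normal distribution is I(mu) = 1/sigma^2.
sigma = 18, so sigma^2 = 324.
I(mu) = 1/324 = 0.0031

0.0031


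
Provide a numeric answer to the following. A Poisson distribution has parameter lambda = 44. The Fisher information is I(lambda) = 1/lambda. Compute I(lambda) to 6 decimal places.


Fisher information for Poisson: I(lambda) = 1/lambda.
lambda = 44.
I(lambda) = 1/44 = 0.022727

0.022727


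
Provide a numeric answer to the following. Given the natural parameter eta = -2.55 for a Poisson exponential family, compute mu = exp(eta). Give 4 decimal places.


Expectation parameter for Poisson exponential family:
mu = exp(eta).
eta = -2.55.
mu = exp(-2.55) = 0.0781

0.0781


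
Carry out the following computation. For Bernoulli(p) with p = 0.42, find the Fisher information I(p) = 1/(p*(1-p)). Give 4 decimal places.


For Bernoulli(p), Fisher information is I(p) = 1/(p*(1-p)).
p = 0.42, 1-p = 0.58.
p*(1-p) = 0.2436.
I(p) = 1/0.2436 = 4.1051

4.1051


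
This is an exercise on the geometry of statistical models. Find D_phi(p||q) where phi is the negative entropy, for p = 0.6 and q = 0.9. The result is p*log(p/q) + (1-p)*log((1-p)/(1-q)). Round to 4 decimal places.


Bregman divergence with negative entropy generator:
D = p*log(p/q) + (1-p)*log((1-p)/(1-q)).
p = 0.6, q = 0.9.
p*log(p/q) = 0.6*log(0.6/0.9) = -0.243279.
(1-p)*log((1-p)/(1-q)) = 0.4*log(0.4/0.1) = 0.554518.
D = -0.243279 + 0.554518 = 0.3112

0.3112
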